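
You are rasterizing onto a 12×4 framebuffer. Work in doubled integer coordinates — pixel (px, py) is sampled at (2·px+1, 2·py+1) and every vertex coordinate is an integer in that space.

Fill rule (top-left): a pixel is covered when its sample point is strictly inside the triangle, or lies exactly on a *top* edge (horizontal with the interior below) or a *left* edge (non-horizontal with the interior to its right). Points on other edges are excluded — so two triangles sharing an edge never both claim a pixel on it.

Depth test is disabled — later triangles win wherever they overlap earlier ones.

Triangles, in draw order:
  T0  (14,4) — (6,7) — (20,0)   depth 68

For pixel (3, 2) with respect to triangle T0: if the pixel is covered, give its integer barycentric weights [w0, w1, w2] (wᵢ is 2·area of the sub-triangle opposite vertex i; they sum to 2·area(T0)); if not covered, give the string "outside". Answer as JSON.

T0:
  2·area = 14
  edge (14, 4)→(6, 7): d=(-8,3) right/bottom  bias=-1
  edge (6, 7)→(20, 0): d=(14,-7) top-left  bias=+0
  edge (20, 0)→(14, 4): d=(-6,4) right/bottom  bias=-1
    (7,1)@(15, 3): e=[5,7,2] → X
    (8,1)@(17, 3): e=[-1,21,-6] → .
    (5,2)@(11, 5): e=[1,7,6] → X
    (6,2)@(13, 5): e=[-5,21,-2] → .
    (7,2)@(15, 5): e=[-11,35,-10] → .
    (5,3)@(11, 7): e=[-15,35,-6] → .
  covered (2 px):
    . . . . . . . . . . . .
    . . . . . . . X . . . .
    . . . . . X . . . . . .
    . . . . . . . . . . . .

Result: "outside"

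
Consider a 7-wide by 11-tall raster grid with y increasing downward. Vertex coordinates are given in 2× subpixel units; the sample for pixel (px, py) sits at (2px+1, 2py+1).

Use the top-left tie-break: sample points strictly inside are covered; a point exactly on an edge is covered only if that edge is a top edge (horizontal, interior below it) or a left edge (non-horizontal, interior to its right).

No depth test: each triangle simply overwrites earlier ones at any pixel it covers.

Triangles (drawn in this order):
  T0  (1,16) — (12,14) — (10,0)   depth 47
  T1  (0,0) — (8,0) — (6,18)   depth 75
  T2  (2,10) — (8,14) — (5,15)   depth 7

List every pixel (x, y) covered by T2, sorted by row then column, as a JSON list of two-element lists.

T0:
  2·area = 158  (B↔C swapped to make it positive)
  edge (1, 16)→(10, 0): d=(9,-16) top-left  bias=+0
  edge (10, 0)→(12, 14): d=(2,14) right/bottom  bias=-1
  edge (12, 14)→(1, 16): d=(-11,2) right/bottom  bias=-1
    (4,1)@(9, 3): e=[11,20,127] → X
    (5,1)@(11, 3): e=[43,-8,123] → .
    (4,2)@(9, 5): e=[29,24,105] → X
    (5,2)@(11, 5): e=[61,-4,101] → .
    (3,3)@(7, 7): e=[15,56,87] → X
    (5,3)@(11, 7): e=[79,0,79] → .  [on edge]
    (2,4)@(5, 9): e=[1,88,69] → X
    (5,4)@(11, 9): e=[97,4,57] → X
    (6,4)@(13, 9): e=[129,-24,53] → .
    (2,5)@(5, 11): e=[19,92,47] → X
    (6,5)@(13, 11): e=[147,-20,31] → .
    (1,6)@(3, 13): e=[5,124,29] → X
    (6,10)@(13, 21): e=[237,0,-79] → .  [on edge]
  covered (19 px):
    . . . . . . .
    . . . . X . .
    . . . . X . .
    . . . X X . .
    . . X X X X .
    . . X X X X .
    . X X X X X .
    . X X . . . .
    . . . . . . .
    . . . . . . .
    . . . . . . .
T1:
  2·area = 144
  edge (0, 0)→(8, 0): d=(8,0) top-left  bias=+0
  edge (8, 0)→(6, 18): d=(-2,18) right/bottom  bias=-1
  edge (6, 18)→(0, 0): d=(-6,-18) top-left  bias=+0
    (0,0)@(1, 1): e=[8,124,12] → X
    (1,0)@(3, 1): e=[8,88,48] → X
    (2,0)@(5, 1): e=[8,52,84] → X
    (3,0)@(7, 1): e=[8,16,120] → X
    (4,0)@(9, 1): e=[8,-20,156] → .
    (0,1)@(1, 3): e=[24,120,0] → X  [on edge]
    (4,1)@(9, 3): e=[24,-24,144] → .
    (0,2)@(1, 5): e=[40,116,-12] → .
    (1,2)@(3, 5): e=[40,80,24] → X
    (4,2)@(9, 5): e=[40,-28,132] → .
    (1,3)@(3, 7): e=[56,76,12] → X
    (4,3)@(9, 7): e=[56,-32,120] → .
    (1,4)@(3, 9): e=[72,72,0] → X  [on edge]
    (3,4)@(7, 9): e=[72,0,72] → .  [on edge]
    (2,7)@(5, 15): e=[120,24,0] → X  [on edge]
    (3,10)@(7, 21): e=[168,-24,0] → .  [on edge]
  covered (19 px):
    X X X X . . .
    X X X X . . .
    . X X X . . .
    . X X X . . .
    . X X . . . .
    . . X . . . .
    . . X . . . .
    . . X . . . .
    . . . . . . .
    . . . . . . .
    . . . . . . .
T2:
  2·area = 18
  edge (2, 10)→(8, 14): d=(6,4) right/bottom  bias=-1
  edge (8, 14)→(5, 15): d=(-3,1) right/bottom  bias=-1
  edge (5, 15)→(2, 10): d=(-3,-5) top-left  bias=+0
    (1,5)@(3, 11): e=[2,14,2] → X
    (2,5)@(5, 11): e=[-6,12,12] → .
    (1,6)@(3, 13): e=[14,8,-4] → .
    (2,6)@(5, 13): e=[6,6,6] → X
    (3,6)@(7, 13): e=[-2,4,16] → .
    (5,6)@(11, 13): e=[-18,0,36] → .  [on edge]
    (2,7)@(5, 15): e=[18,0,0] → .  [on edge]
  covered (2 px):
    . . . . . . .
    . . . . . . .
    . . . . . . .
    . . . . . . .
    . . . . . . .
    . X . . . . .
    . . X . . . .
    . . . . . . .
    . . . . . . .
    . . . . . . .
    . . . . . . .

Answer: [[1,5],[2,6]]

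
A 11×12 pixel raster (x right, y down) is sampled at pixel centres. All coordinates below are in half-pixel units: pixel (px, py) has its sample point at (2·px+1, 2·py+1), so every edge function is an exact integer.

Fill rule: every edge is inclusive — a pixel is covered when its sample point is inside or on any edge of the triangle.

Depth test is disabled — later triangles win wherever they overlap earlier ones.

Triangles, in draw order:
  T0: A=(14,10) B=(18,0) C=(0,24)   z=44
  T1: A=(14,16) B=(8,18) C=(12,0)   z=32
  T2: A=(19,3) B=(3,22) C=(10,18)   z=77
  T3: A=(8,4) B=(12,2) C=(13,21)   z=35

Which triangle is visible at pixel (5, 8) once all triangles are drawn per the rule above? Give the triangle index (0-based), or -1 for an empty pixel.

T0:
  2·area = 84  (B↔C swapped to make it positive)
  edge (14, 10)→(0, 24): d=(-14,14) inclusive
  edge (0, 24)→(18, 0): d=(18,-24) inclusive
  edge (18, 0)→(14, 10): d=(-4,10) inclusive
    (10,1)@(21, 3): e=[0,126,-42] → .  [on edge]
    (7,2)@(15, 5): e=[56,18,10] → X
    (8,2)@(17, 5): e=[28,66,-10] → .
    (9,2)@(19, 5): e=[0,114,-30] → .  [on edge]
    (6,3)@(13, 7): e=[56,6,22] → X
    (8,3)@(17, 7): e=[0,102,-18] → .  [on edge]
    (6,4)@(13, 9): e=[28,42,14] → X
    (7,4)@(15, 9): e=[0,90,-6] → .  [on edge]
    (5,5)@(11, 11): e=[28,30,26] → X
    (6,5)@(13, 11): e=[0,78,6] → X  [on edge]
    (7,5)@(15, 11): e=[-28,126,-14] → .
    (4,6)@(9, 13): e=[28,18,38] → X
    (5,6)@(11, 13): e=[0,66,18] → X  [on edge]
    (4,7)@(9, 15): e=[0,54,30] → X  [on edge]
    (3,8)@(7, 17): e=[0,42,42] → X  [on edge]
    (2,9)@(5, 19): e=[0,30,54] → X  [on edge]
    (1,10)@(3, 21): e=[0,18,66] → X  [on edge]
    (0,11)@(1, 23): e=[0,6,78] → X  [on edge]
  covered (14 px):
    . . . . . . . . . . .
    . . . . . . . . . . .
    . . . . . . . X . . .
    . . . . . . X X . . .
    . . . . . . X . . . .
    . . . . . X X . . . .
    . . . . X X . . . . .
    . . . X X . . . . . .
    . . . X . . . . . . .
    . . X . . . . . . . .
    . X . . . . . . . . .
    X . . . . . . . . . .
T1:
  2·area = 100
  edge (14, 16)→(8, 18): d=(-6,2) inclusive
  edge (8, 18)→(12, 0): d=(4,-18) inclusive
  edge (12, 0)→(14, 16): d=(2,16) inclusive
    (5,2)@(11, 5): e=[72,2,26] → X
    (6,2)@(13, 5): e=[68,38,-6] → .
    (5,3)@(11, 7): e=[60,10,30] → X
    (6,3)@(13, 7): e=[56,46,-2] → .
    (5,4)@(11, 9): e=[48,18,34] → X
    (6,4)@(13, 9): e=[44,54,2] → X
    (7,4)@(15, 9): e=[40,90,-30] → .
    (5,5)@(11, 11): e=[36,26,38] → X
    (7,5)@(15, 11): e=[28,98,-26] → .
    (5,6)@(11, 13): e=[24,34,42] → X
    (7,6)@(15, 13): e=[16,106,-22] → .
    (4,7)@(9, 15): e=[16,6,78] → X
    (8,7)@(17, 15): e=[0,150,-50] → .  [on edge]
    (5,8)@(11, 17): e=[0,50,50] → X  [on edge]
    (2,9)@(5, 19): e=[0,-50,150] → .  [on edge]
  covered (13 px):
    . . . . . . . . . . .
    . . . . . . . . . . .
    . . . . . X . . . . .
    . . . . . X . . . . .
    . . . . . X X . . . .
    . . . . . X X . . . .
    . . . . . X X . . . .
    . . . . X X X . . . .
    . . . . X X . . . . .
    . . . . . . . . . . .
    . . . . . . . . . . .
    . . . . . . . . . . .
T2:
  2·area = 69  (B↔C swapped to make it positive)
  edge (19, 3)→(10, 18): d=(-9,15) inclusive
  edge (10, 18)→(3, 22): d=(-7,4) inclusive
  edge (3, 22)→(19, 3): d=(16,-19) inclusive
    (9,1)@(19, 3): e=[0,69,0] → X  [on edge]
    (10,1)@(21, 3): e=[-30,61,38] → .
    (9,2)@(19, 5): e=[-18,55,32] → .
    (7,4)@(15, 9): e=[6,43,20] → X
    (8,4)@(17, 9): e=[-24,35,58] → .
    (6,5)@(13, 11): e=[18,37,14] → X
    (7,5)@(15, 11): e=[-12,29,52] → .
    (5,6)@(11, 13): e=[30,31,8] → X
    (6,6)@(13, 13): e=[0,23,46] → X  [on edge]
    (7,6)@(15, 13): e=[-30,15,84] → .
    (4,7)@(9, 15): e=[42,25,2] → X
    (6,7)@(13, 15): e=[-18,9,78] → .
    (3,11)@(7, 23): e=[0,-23,92] → .  [on edge]
  covered (9 px):
    . . . . . . . . . . .
    . . . . . . . . . X .
    . . . . . . . . . . .
    . . . . . . . . . . .
    . . . . . . . X . . .
    . . . . . . X . . . .
    . . . . . X X . . . .
    . . . . X X . . . . .
    . . . . X . . . . . .
    . . . X . . . . . . .
    . . . . . . . . . . .
    . . . . . . . . . . .
T3:
  2·area = 78
  edge (8, 4)→(12, 2): d=(4,-2) inclusive
  edge (12, 2)→(13, 21): d=(1,19) inclusive
  edge (13, 21)→(8, 4): d=(-5,-17) inclusive
    (5,1)@(11, 3): e=[2,20,56] → X
    (6,1)@(13, 3): e=[6,-18,90] → .
    (4,2)@(9, 5): e=[6,60,12] → X
    (6,2)@(13, 5): e=[14,-16,80] → .
    (4,3)@(9, 7): e=[14,62,2] → X
    (6,3)@(13, 7): e=[22,-14,70] → .
    (4,4)@(9, 9): e=[22,64,-8] → .
    (5,4)@(11, 9): e=[26,26,26] → X
    (6,4)@(13, 9): e=[30,-12,60] → .
    (5,5)@(11, 11): e=[34,28,16] → X
    (6,5)@(13, 11): e=[38,-10,50] → .
    (5,6)@(11, 13): e=[42,30,6] → X
    (6,10)@(13, 21): e=[78,0,0] → X  [on edge]
  covered (9 px):
    . . . . . . . . . . .
    . . . . . X . . . . .
    . . . . X X . . . . .
    . . . . X X . . . . .
    . . . . . X . . . . .
    . . . . . X . . . . .
    . . . . . X . . . . .
    . . . . . . . . . . .
    . . . . . . . . . . .
    . . . . . . . . . . .
    . . . . . . X . . . .
    . . . . . . . . . . .

Z-buffer (winner per pixel, '.' = empty):
  . . . . . . . . . . .
  . . . . . 3 . . . 2 .
  . . . . 3 3 . 0 . . .
  . . . . 3 3 0 0 . . .
  . . . . . 3 1 2 . . .
  . . . . . 3 2 . . . .
  . . . . 0 3 2 . . . .
  . . . 0 2 2 1 . . . .
  . . . 0 2 1 . . . . .
  . . 0 2 . . . . . . .
  . 0 . . . . 3 . . . .
  0 . . . . . . . . . .

Result: 1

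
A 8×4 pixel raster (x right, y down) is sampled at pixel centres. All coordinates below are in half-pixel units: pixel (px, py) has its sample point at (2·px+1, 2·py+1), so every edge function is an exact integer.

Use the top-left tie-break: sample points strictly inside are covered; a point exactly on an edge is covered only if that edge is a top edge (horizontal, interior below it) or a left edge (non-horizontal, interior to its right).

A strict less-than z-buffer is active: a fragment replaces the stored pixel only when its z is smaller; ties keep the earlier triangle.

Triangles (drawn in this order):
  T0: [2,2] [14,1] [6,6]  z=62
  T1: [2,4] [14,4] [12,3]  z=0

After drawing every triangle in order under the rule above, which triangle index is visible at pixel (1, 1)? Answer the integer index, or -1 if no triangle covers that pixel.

T0:
  2·area = 52
  edge (2, 2)→(14, 1): d=(12,-1) top-left  bias=+0
  edge (14, 1)→(6, 6): d=(-8,5) right/bottom  bias=-1
  edge (6, 6)→(2, 2): d=(-4,-4) top-left  bias=+0
    (0,0)@(1, 1): e=[-13,65,0] → ·  [on edge]
    (1,1)@(3, 3): e=[13,39,0] → █  [on edge]
    (2,1)@(5, 3): e=[15,29,8] → █
    (3,1)@(7, 3): e=[17,19,16] → █
    (4,1)@(9, 3): e=[19,9,24] → █
    (5,1)@(11, 3): e=[21,-1,32] → ·
    (1,2)@(3, 5): e=[37,23,-8] → ·
    (2,2)@(5, 5): e=[39,13,0] → █  [on edge]
    (4,2)@(9, 5): e=[43,-7,16] → ·
    (2,3)@(5, 7): e=[63,-3,-8] → ·
    (3,3)@(7, 7): e=[65,-13,0] → ·  [on edge]
  covered (6 px):
    · · · · · · · ·
    · █ █ █ █ · · ·
    · · █ █ · · · ·
    · · · · · · · ·
T1:
  2·area = 12  (B↔C swapped to make it positive)
  edge (2, 4)→(12, 3): d=(10,-1) top-left  bias=+0
  edge (12, 3)→(14, 4): d=(2,1) right/bottom  bias=-1
  edge (14, 4)→(2, 4): d=(-12,0) right/bottom  bias=-1
  covered (0 px):
    · · · · · · · ·
    · · · · · · · ·
    · · · · · · · ·
    · · · · · · · ·

Z-buffer (winner per pixel, '.' = empty):
  . . . . . . . .
  . 0 0 0 0 . . .
  . . 0 0 . . . .
  . . . . . . . .

Final: 0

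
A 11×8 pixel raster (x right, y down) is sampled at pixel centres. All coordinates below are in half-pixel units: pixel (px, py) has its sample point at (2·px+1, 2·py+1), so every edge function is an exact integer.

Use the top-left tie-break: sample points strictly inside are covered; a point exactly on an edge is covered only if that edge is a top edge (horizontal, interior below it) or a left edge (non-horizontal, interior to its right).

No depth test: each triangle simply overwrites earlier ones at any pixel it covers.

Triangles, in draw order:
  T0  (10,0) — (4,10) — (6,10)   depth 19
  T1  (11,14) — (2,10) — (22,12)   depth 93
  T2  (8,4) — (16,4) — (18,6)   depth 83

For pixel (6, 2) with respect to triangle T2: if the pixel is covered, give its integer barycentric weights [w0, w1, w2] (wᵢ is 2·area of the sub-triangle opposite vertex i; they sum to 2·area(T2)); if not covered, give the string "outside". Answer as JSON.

T0:
  2·area = 20  (B↔C swapped to make it positive)
  edge (10, 0)→(6, 10): d=(-4,10) right/bottom  bias=-1
  edge (6, 10)→(4, 10): d=(-2,0) right/bottom  bias=-1
  edge (4, 10)→(10, 0): d=(6,-10) top-left  bias=+0
    (3,2)@(7, 5): e=[10,10,0] → █  [on edge]
    (4,2)@(9, 5): e=[-10,10,20] → ·
    (3,3)@(7, 7): e=[2,6,12] → █
    (4,3)@(9, 7): e=[-18,6,32] → ·
    (2,4)@(5, 9): e=[14,2,4] → █
    (3,4)@(7, 9): e=[-6,2,24] → ·
    (2,5)@(5, 11): e=[6,-2,16] → ·
    (0,7)@(1, 15): e=[30,-10,0] → ·  [on edge]
  covered (3 px):
    · · · · · · · · · · ·
    · · · · · · · · · · ·
    · · · █ · · · · · · ·
    · · · █ · · · · · · ·
    · · █ · · · · · · · ·
    · · · · · · · · · · ·
    · · · · · · · · · · ·
    · · · · · · · · · · ·
T1:
  2·area = 62
  edge (11, 14)→(2, 10): d=(-9,-4) top-left  bias=+0
  edge (2, 10)→(22, 12): d=(20,2) right/bottom  bias=-1
  edge (22, 12)→(11, 14): d=(-11,2) right/bottom  bias=-1
    (2,5)@(5, 11): e=[3,14,45] → █
    (3,5)@(7, 11): e=[11,10,41] → █
    (4,5)@(9, 11): e=[19,6,37] → █
    (5,5)@(11, 11): e=[27,2,33] → █
    (6,5)@(13, 11): e=[35,-2,29] → ·
    (2,6)@(5, 13): e=[-15,54,23] → ·
    (3,6)@(7, 13): e=[-7,50,19] → ·
    (4,6)@(9, 13): e=[1,46,15] → █
    (6,6)@(13, 13): e=[17,38,7] → █
    (7,6)@(15, 13): e=[25,34,3] → █
    (8,6)@(17, 13): e=[33,30,-1] → ·
    (4,7)@(9, 15): e=[-17,86,-7] → ·
  covered (8 px):
    · · · · · · · · · · ·
    · · · · · · · · · · ·
    · · · · · · · · · · ·
    · · · · · · · · · · ·
    · · · · · · · · · · ·
    · · █ █ █ █ · · · · ·
    · · · · █ █ █ █ · · ·
    · · · · · · · · · · ·
T2:
  2·area = 16
  edge (8, 4)→(16, 4): d=(8,0) top-left  bias=+0
  edge (16, 4)→(18, 6): d=(2,2) right/bottom  bias=-1
  edge (18, 6)→(8, 4): d=(-10,-2) top-left  bias=+0
    (6,0)@(13, 1): e=[-24,0,40] → ·  [on edge]
    (1,1)@(3, 3): e=[-8,24,0] → ·  [on edge]
    (7,1)@(15, 3): e=[-8,0,24] → ·  [on edge]
    (6,2)@(13, 5): e=[8,8,0] → █  [on edge]
    (7,2)@(15, 5): e=[8,4,4] → █
    (8,2)@(17, 5): e=[8,0,8] → ·  [on edge]
    (6,3)@(13, 7): e=[24,12,-20] → ·
    (7,3)@(15, 7): e=[24,8,-16] → ·
    (9,3)@(19, 7): e=[24,0,-8] → ·  [on edge]
    (10,4)@(21, 9): e=[40,0,-24] → ·  [on edge]
  covered (2 px):
    · · · · · · · · · · ·
    · · · · · · · · · · ·
    · · · · · · █ █ · · ·
    · · · · · · · · · · ·
    · · · · · · · · · · ·
    · · · · · · · · · · ·
    · · · · · · · · · · ·
    · · · · · · · · · · ·

Answer: [8,0,8]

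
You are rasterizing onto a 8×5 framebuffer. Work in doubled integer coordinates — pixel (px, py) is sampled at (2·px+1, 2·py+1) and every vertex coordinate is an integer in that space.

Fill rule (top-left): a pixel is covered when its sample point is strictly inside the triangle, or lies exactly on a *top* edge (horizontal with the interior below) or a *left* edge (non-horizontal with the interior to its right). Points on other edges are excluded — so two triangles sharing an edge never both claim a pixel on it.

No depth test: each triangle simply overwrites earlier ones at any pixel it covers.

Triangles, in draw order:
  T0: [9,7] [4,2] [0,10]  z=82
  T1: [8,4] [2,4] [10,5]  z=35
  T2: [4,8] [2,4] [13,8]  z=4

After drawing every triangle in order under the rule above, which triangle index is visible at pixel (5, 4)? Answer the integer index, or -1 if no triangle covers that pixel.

T0:
  2·area = 60  (B↔C swapped to make it positive)
  edge (9, 7)→(0, 10): d=(-9,3) right/bottom  bias=-1
  edge (0, 10)→(4, 2): d=(4,-8) top-left  bias=+0
  edge (4, 2)→(9, 7): d=(5,5) right/bottom  bias=-1
    (1,0)@(3, 1): e=[72,-12,0] → ·  [on edge]
    (2,1)@(5, 3): e=[48,12,0] → ·  [on edge]
    (1,2)@(3, 5): e=[36,4,20] → █
    (2,2)@(5, 5): e=[30,20,10] → █
    (3,2)@(7, 5): e=[24,36,0] → ·  [on edge]
    (7,2)@(15, 5): e=[0,100,-40] → ·  [on edge]
    (1,3)@(3, 7): e=[18,12,30] → █
    (3,3)@(7, 7): e=[6,44,10] → █
    (4,3)@(9, 7): e=[0,60,0] → ·  [on edge]
    (0,4)@(1, 9): e=[6,4,50] → █
    (1,4)@(3, 9): e=[0,20,40] → ·  [on edge]
    (2,4)@(5, 9): e=[-6,36,30] → ·
    (5,4)@(11, 9): e=[-24,84,0] → ·  [on edge]
  covered (6 px):
    · · · · · · · ·
    · · · · · · · ·
    · █ █ · · · · ·
    · █ █ █ · · · ·
    █ · · · · · · ·
T1:
  2·area = 6  (B↔C swapped to make it positive)
  edge (8, 4)→(10, 5): d=(2,1) right/bottom  bias=-1
  edge (10, 5)→(2, 4): d=(-8,-1) top-left  bias=+0
  edge (2, 4)→(8, 4): d=(6,0) top-left  bias=+0
  covered (0 px):
    · · · · · · · ·
    · · · · · · · ·
    · · · · · · · ·
    · · · · · · · ·
    · · · · · · · ·
T2:
  2·area = 36
  edge (4, 8)→(2, 4): d=(-2,-4) top-left  bias=+0
  edge (2, 4)→(13, 8): d=(11,4) right/bottom  bias=-1
  edge (13, 8)→(4, 8): d=(-9,0) right/bottom  bias=-1
    (1,2)@(3, 5): e=[2,7,27] → █
    (2,2)@(5, 5): e=[10,-1,27] → ·
    (1,3)@(3, 7): e=[-2,29,9] → ·
    (2,3)@(5, 7): e=[6,21,9] → █
    (3,3)@(7, 7): e=[14,13,9] → █
    (4,3)@(9, 7): e=[22,5,9] → █
    (5,3)@(11, 7): e=[30,-3,9] → ·
    (2,4)@(5, 9): e=[2,43,-9] → ·
    (3,4)@(7, 9): e=[10,35,-9] → ·
    (4,4)@(9, 9): e=[18,27,-9] → ·
  covered (4 px):
    · · · · · · · ·
    · · · · · · · ·
    · █ · · · · · ·
    · · █ █ █ · · ·
    · · · · · · · ·

Z-buffer (winner per pixel, '.' = empty):
  . . . . . . . .
  . . . . . . . .
  . 2 0 . . . . .
  . 0 2 2 2 . . .
  0 . . . . . . .

Result: -1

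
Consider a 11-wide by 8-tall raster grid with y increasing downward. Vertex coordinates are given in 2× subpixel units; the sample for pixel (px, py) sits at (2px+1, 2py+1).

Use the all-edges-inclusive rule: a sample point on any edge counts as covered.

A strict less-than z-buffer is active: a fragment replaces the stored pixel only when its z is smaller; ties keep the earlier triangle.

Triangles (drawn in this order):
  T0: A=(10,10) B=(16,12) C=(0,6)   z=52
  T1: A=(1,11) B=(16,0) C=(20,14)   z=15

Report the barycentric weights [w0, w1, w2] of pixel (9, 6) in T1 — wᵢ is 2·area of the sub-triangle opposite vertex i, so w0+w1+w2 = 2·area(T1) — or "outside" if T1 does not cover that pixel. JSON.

T0:
  2·area = 4  (B↔C swapped to make it positive)
  edge (10, 10)→(0, 6): d=(-10,-4) inclusive
  edge (0, 6)→(16, 12): d=(16,6) inclusive
  edge (16, 12)→(10, 10): d=(-6,-2) inclusive
    (0,3)@(1, 7): e=[-6,10,0] → ·  [on edge]
    (3,4)@(7, 9): e=[-2,6,0] → ·  [on edge]
    (6,5)@(13, 11): e=[2,2,0] → █  [on edge]
    (7,5)@(15, 11): e=[10,-10,4] → ·
    (6,6)@(13, 13): e=[-18,34,-12] → ·
    (9,6)@(19, 13): e=[6,-2,0] → ·  [on edge]
  covered (1 px):
    · · · · · · · · · · ·
    · · · · · · · · · · ·
    · · · · · · · · · · ·
    · · · · · · · · · · ·
    · · · · · · · · · · ·
    · · · · · · █ · · · ·
    · · · · · · · · · · ·
    · · · · · · · · · · ·
T1:
  2·area = 254
  edge (1, 11)→(16, 0): d=(15,-11) inclusive
  edge (16, 0)→(20, 14): d=(4,14) inclusive
  edge (20, 14)→(1, 11): d=(-19,-3) inclusive
    (7,0)@(15, 1): e=[4,18,232] → █
    (8,0)@(17, 1): e=[26,-10,238] → ·
    (6,1)@(13, 3): e=[12,54,188] → █
    (8,1)@(17, 3): e=[56,-2,200] → ·
    (5,2)@(11, 5): e=[20,90,144] → █
    (8,2)@(17, 5): e=[86,6,162] → █
    (9,2)@(19, 5): e=[108,-22,168] → ·
    (3,3)@(7, 7): e=[6,154,94] → █
    (4,3)@(9, 7): e=[28,126,100] → █
    (9,3)@(19, 7): e=[138,-14,130] → ·
    (2,4)@(5, 9): e=[14,190,50] → █
    (9,4)@(19, 9): e=[168,-6,92] → ·
    (0,5)@(1, 11): e=[0,254,0] → █  [on edge]
  covered (33 px):
    · · · · · · · █ · · ·
    · · · · · · █ █ · · ·
    · · · · · █ █ █ █ · ·
    · · · █ █ █ █ █ █ · ·
    · · █ █ █ █ █ █ █ · ·
    █ █ █ █ █ █ █ █ █ █ ·
    · · · · · · · █ █ █ ·
    · · · · · · · · · · ·

Result: [10,16,228]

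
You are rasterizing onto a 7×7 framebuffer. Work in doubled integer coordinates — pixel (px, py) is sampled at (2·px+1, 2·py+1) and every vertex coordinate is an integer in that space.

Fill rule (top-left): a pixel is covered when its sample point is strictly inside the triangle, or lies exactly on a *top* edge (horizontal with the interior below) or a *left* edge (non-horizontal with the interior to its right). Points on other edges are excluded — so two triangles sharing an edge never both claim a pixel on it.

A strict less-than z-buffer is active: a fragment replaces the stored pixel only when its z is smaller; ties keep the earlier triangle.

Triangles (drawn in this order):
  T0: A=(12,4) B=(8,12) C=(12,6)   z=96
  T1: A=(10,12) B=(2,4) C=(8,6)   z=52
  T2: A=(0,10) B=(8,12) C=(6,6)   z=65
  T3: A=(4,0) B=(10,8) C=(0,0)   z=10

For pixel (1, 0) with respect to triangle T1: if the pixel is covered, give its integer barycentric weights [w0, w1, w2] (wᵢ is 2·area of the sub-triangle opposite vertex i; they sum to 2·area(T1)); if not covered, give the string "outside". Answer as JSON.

T0:
  2·area = 8  (B↔C swapped to make it positive)
  edge (12, 4)→(12, 6): d=(0,2) right/bottom  bias=-1
  edge (12, 6)→(8, 12): d=(-4,6) right/bottom  bias=-1
  edge (8, 12)→(12, 4): d=(4,-8) top-left  bias=+0
    (5,3)@(11, 7): e=[2,2,4] → X
    (6,3)@(13, 7): e=[-2,-10,20] → .
    (5,4)@(11, 9): e=[2,-6,12] → .
  covered (1 px):
    . . . . . . .
    . . . . . . .
    . . . . . . .
    . . . . . X .
    . . . . . . .
    . . . . . . .
    . . . . . . .
T1:
  2·area = 32
  edge (10, 12)→(2, 4): d=(-8,-8) top-left  bias=+0
  edge (2, 4)→(8, 6): d=(6,2) right/bottom  bias=-1
  edge (8, 6)→(10, 12): d=(2,6) right/bottom  bias=-1
    (0,1)@(1, 3): e=[0,-4,36] → .  [on edge]
    (3,1)@(7, 3): e=[48,-16,0] → .  [on edge]
    (1,2)@(3, 5): e=[0,4,28] → X  [on edge]
    (2,2)@(5, 5): e=[16,0,16] → .  [on edge]
    (1,3)@(3, 7): e=[-16,16,32] → .
    (2,3)@(5, 7): e=[0,12,20] → X  [on edge]
    (3,3)@(7, 7): e=[16,8,8] → X
    (4,3)@(9, 7): e=[32,4,-4] → .
    (5,3)@(11, 7): e=[48,0,-16] → .  [on edge]
    (2,4)@(5, 9): e=[-16,24,24] → .
    (3,4)@(7, 9): e=[0,20,12] → X  [on edge]
    (4,4)@(9, 9): e=[16,16,0] → .  [on edge]
    (4,5)@(9, 11): e=[0,28,4] → X  [on edge]
    (5,6)@(11, 13): e=[0,36,-4] → .  [on edge]
  covered (5 px):
    . . . . . . .
    . . . . . . .
    . X . . . . .
    . . X X . . .
    . . . X . . .
    . . . . X . .
    . . . . . . .
T2:
  2·area = 44  (B↔C swapped to make it positive)
  edge (0, 10)→(6, 6): d=(6,-4) top-left  bias=+0
  edge (6, 6)→(8, 12): d=(2,6) right/bottom  bias=-1
  edge (8, 12)→(0, 10): d=(-8,-2) top-left  bias=+0
    (2,1)@(5, 3): e=[-22,0,66] → .  [on edge]
    (2,3)@(5, 7): e=[2,8,34] → X
    (3,3)@(7, 7): e=[10,-4,38] → .
    (1,4)@(3, 9): e=[6,24,14] → X
    (3,4)@(7, 9): e=[22,0,22] → .  [on edge]
    (1,5)@(3, 11): e=[18,28,-2] → .
    (2,5)@(5, 11): e=[26,16,2] → X
    (3,5)@(7, 11): e=[34,4,6] → X
    (4,5)@(9, 11): e=[42,-8,10] → .
    (2,6)@(5, 13): e=[38,20,-14] → .
    (3,6)@(7, 13): e=[46,8,-10] → .
  covered (5 px):
    . . . . . . .
    . . . . . . .
    . . . . . . .
    . . X . . . .
    . X X . . . .
    . . X X . . .
    . . . . . . .
T3:
  2·area = 32
  edge (4, 0)→(10, 8): d=(6,8) right/bottom  bias=-1
  edge (10, 8)→(0, 0): d=(-10,-8) top-left  bias=+0
  edge (0, 0)→(4, 0): d=(4,0) top-left  bias=+0
    (1,0)@(3, 1): e=[14,14,4] → X
    (2,0)@(5, 1): e=[-2,30,4] → .
    (1,1)@(3, 3): e=[26,-6,12] → .
    (2,1)@(5, 3): e=[10,10,12] → X
    (3,1)@(7, 3): e=[-6,26,12] → .
    (2,2)@(5, 5): e=[22,-10,20] → .
    (3,2)@(7, 5): e=[6,6,20] → X
    (4,2)@(9, 5): e=[-10,22,20] → .
    (3,3)@(7, 7): e=[18,-14,28] → .
    (4,3)@(9, 7): e=[2,2,28] → X
    (5,3)@(11, 7): e=[-14,18,28] → .
    (4,4)@(9, 9): e=[14,-18,36] → .
  covered (4 px):
    . X . . . . .
    . . X . . . .
    . . . X . . .
    . . . . X . .
    . . . . . . .
    . . . . . . .
    . . . . . . .

Answer: "outside"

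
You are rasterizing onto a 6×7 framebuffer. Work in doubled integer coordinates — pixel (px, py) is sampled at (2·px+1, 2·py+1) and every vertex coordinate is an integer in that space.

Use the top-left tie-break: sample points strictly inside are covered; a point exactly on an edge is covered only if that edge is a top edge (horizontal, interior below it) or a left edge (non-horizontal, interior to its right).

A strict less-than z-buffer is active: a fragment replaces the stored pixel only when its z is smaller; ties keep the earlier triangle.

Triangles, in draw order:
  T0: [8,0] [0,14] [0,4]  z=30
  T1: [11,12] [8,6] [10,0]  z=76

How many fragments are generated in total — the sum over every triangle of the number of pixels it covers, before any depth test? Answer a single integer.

T0:
  2·area = 80
  edge (8, 0)→(0, 14): d=(-8,14) right/bottom  bias=-1
  edge (0, 14)→(0, 4): d=(0,-10) top-left  bias=+0
  edge (0, 4)→(8, 0): d=(8,-4) top-left  bias=+0
    (3,0)@(7, 1): e=[6,70,4] → X
    (4,0)@(9, 1): e=[-22,90,12] → .
    (1,1)@(3, 3): e=[46,30,4] → X
    (2,1)@(5, 3): e=[18,50,12] → X
    (3,1)@(7, 3): e=[-10,70,20] → .
    (0,2)@(1, 5): e=[58,10,12] → X
    (3,2)@(7, 5): e=[-26,70,36] → .
    (0,3)@(1, 7): e=[42,10,28] → X
    (2,3)@(5, 7): e=[-14,50,44] → .
    (0,4)@(1, 9): e=[26,10,44] → X
    (1,4)@(3, 9): e=[-2,30,52] → .
    (0,5)@(1, 11): e=[10,10,60] → X
  covered (10 px):
    . . . X . .
    . X X . . .
    X X X . . .
    X X . . . .
    X . . . . .
    X . . . . .
    . . . . . .
T1:
  2·area = 30
  edge (11, 12)→(8, 6): d=(-3,-6) top-left  bias=+0
  edge (8, 6)→(10, 0): d=(2,-6) top-left  bias=+0
  edge (10, 0)→(11, 12): d=(1,12) right/bottom  bias=-1
    (4,1)@(9, 3): e=[15,0,15] → X  [on edge]
    (5,1)@(11, 3): e=[27,12,-9] → .
    (4,2)@(9, 5): e=[9,4,17] → X
    (5,2)@(11, 5): e=[21,16,-7] → .
    (4,3)@(9, 7): e=[3,8,19] → X
    (5,3)@(11, 7): e=[15,20,-5] → .
    (3,4)@(7, 9): e=[-15,0,45] → .  [on edge]
    (4,4)@(9, 9): e=[-3,12,21] → .
  covered (3 px):
    . . . . . .
    . . . . X .
    . . . . X .
    . . . . X .
    . . . . . .
    . . . . . .
    . . . . . .

Answer: 13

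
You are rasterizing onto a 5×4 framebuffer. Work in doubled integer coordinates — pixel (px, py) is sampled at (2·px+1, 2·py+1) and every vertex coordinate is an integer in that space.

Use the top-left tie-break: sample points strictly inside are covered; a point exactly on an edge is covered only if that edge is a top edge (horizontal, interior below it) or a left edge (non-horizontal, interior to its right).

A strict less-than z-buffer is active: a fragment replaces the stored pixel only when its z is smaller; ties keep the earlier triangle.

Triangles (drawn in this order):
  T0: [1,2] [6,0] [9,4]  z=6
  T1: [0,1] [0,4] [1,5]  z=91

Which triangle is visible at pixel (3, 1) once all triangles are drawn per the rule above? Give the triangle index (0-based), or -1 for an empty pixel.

T0:
  2·area = 26
  edge (1, 2)→(6, 0): d=(5,-2) top-left  bias=+0
  edge (6, 0)→(9, 4): d=(3,4) right/bottom  bias=-1
  edge (9, 4)→(1, 2): d=(-8,-2) top-left  bias=+0
    (2,0)@(5, 1): e=[3,7,16] → █
    (3,0)@(7, 1): e=[7,-1,20] → ·
    (2,1)@(5, 3): e=[13,13,0] → █  [on edge]
    (3,1)@(7, 3): e=[17,5,4] → █
    (4,1)@(9, 3): e=[21,-3,8] → ·
    (2,2)@(5, 5): e=[23,19,-16] → ·
    (3,2)@(7, 5): e=[27,11,-12] → ·
  covered (3 px):
    · · █ · ·
    · · █ █ ·
    · · · · ·
    · · · · ·
T1:
  2·area = 3  (B↔C swapped to make it positive)
  edge (0, 1)→(1, 5): d=(1,4) right/bottom  bias=-1
  edge (1, 5)→(0, 4): d=(-1,-1) top-left  bias=+0
  edge (0, 4)→(0, 1): d=(0,-3) top-left  bias=+0
    (0,2)@(1, 5): e=[0,0,3] → ·  [on edge]
    (1,3)@(3, 7): e=[-6,0,9] → ·  [on edge]
  covered (0 px):
    · · · · ·
    · · · · ·
    · · · · ·
    · · · · ·

Z-buffer (winner per pixel, '.' = empty):
  . . 0 . .
  . . 0 0 .
  . . . . .
  . . . . .

Answer: 0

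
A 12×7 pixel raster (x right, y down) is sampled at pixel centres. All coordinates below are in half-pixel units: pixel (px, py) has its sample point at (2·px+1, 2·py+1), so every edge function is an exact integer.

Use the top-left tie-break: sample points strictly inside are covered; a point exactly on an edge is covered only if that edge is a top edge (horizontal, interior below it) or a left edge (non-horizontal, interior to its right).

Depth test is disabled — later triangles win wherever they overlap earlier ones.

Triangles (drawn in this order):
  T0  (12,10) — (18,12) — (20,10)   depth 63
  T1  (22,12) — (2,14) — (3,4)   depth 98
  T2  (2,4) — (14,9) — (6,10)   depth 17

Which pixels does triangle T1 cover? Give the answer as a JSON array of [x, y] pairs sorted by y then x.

T0:
  2·area = 16  (B↔C swapped to make it positive)
  edge (12, 10)→(20, 10): d=(8,0) top-left  bias=+0
  edge (20, 10)→(18, 12): d=(-2,2) right/bottom  bias=-1
  edge (18, 12)→(12, 10): d=(-6,-2) top-left  bias=+0
    (1,3)@(3, 7): e=[-24,40,0] → .  [on edge]
    (11,3)@(23, 7): e=[-24,0,40] → .  [on edge]
    (4,4)@(9, 9): e=[-8,24,0] → .  [on edge]
    (10,4)@(21, 9): e=[-8,0,24] → .  [on edge]
    (7,5)@(15, 11): e=[8,8,0] → X  [on edge]
    (8,5)@(17, 11): e=[8,4,4] → X
    (9,5)@(19, 11): e=[8,0,8] → .  [on edge]
    (7,6)@(15, 13): e=[24,4,-12] → .
    (8,6)@(17, 13): e=[24,0,-8] → .  [on edge]
    (10,6)@(21, 13): e=[24,-8,0] → .  [on edge]
  covered (2 px):
    . . . . . . . . . . . .
    . . . . . . . . . . . .
    . . . . . . . . . . . .
    . . . . . . . . . . . .
    . . . . . . . . . . . .
    . . . . . . . X X . . .
    . . . . . . . . . . . .
T1:
  2·area = 198
  edge (22, 12)→(2, 14): d=(-20,2) right/bottom  bias=-1
  edge (2, 14)→(3, 4): d=(1,-10) top-left  bias=+0
  edge (3, 4)→(22, 12): d=(19,8) right/bottom  bias=-1
    (1,2)@(3, 5): e=[178,1,19] → X
    (2,2)@(5, 5): e=[174,21,3] → X
    (3,2)@(7, 5): e=[170,41,-13] → .
    (1,3)@(3, 7): e=[138,3,57] → X
    (3,3)@(7, 7): e=[130,43,25] → X
    (4,3)@(9, 7): e=[126,63,9] → X
    (5,3)@(11, 7): e=[122,83,-7] → .
    (1,4)@(3, 9): e=[98,5,95] → X
    (5,4)@(11, 9): e=[82,85,31] → X
    (6,4)@(13, 9): e=[78,105,15] → X
    (7,4)@(15, 9): e=[74,125,-1] → .
    (1,5)@(3, 11): e=[58,7,133] → X
  covered (26 px):
    . . . . . . . . . . . .
    . . . . . . . . . . . .
    . X X . . . . . . . . .
    . X X X X . . . . . . .
    . X X X X X X . . . . .
    . X X X X X X X X X . .
    . X X X X X . . . . . .
T2:
  2·area = 52
  edge (2, 4)→(14, 9): d=(12,5) right/bottom  bias=-1
  edge (14, 9)→(6, 10): d=(-8,1) right/bottom  bias=-1
  edge (6, 10)→(2, 4): d=(-4,-6) top-left  bias=+0
    (1,2)@(3, 5): e=[7,43,2] → X
    (2,2)@(5, 5): e=[-3,41,14] → .
    (1,3)@(3, 7): e=[31,27,-6] → .
    (2,3)@(5, 7): e=[21,25,6] → X
    (3,3)@(7, 7): e=[11,23,18] → X
    (4,3)@(9, 7): e=[1,21,30] → X
    (5,3)@(11, 7): e=[-9,19,42] → .
    (2,4)@(5, 9): e=[45,9,-2] → .
    (3,4)@(7, 9): e=[35,7,10] → X
    (5,4)@(11, 9): e=[15,3,34] → X
    (6,4)@(13, 9): e=[5,1,46] → X
    (7,4)@(15, 9): e=[-5,-1,58] → .
  covered (8 px):
    . . . . . . . . . . . .
    . . . . . . . . . . . .
    . X . . . . . . . . . .
    . . X X X . . . . . . .
    . . . X X X X . . . . .
    . . . . . . . . . . . .
    . . . . . . . . . . . .

Answer: [[1,2],[2,2],[1,3],[2,3],[3,3],[4,3],[1,4],[2,4],[3,4],[4,4],[5,4],[6,4],[1,5],[2,5],[3,5],[4,5],[5,5],[6,5],[7,5],[8,5],[9,5],[1,6],[2,6],[3,6],[4,6],[5,6]]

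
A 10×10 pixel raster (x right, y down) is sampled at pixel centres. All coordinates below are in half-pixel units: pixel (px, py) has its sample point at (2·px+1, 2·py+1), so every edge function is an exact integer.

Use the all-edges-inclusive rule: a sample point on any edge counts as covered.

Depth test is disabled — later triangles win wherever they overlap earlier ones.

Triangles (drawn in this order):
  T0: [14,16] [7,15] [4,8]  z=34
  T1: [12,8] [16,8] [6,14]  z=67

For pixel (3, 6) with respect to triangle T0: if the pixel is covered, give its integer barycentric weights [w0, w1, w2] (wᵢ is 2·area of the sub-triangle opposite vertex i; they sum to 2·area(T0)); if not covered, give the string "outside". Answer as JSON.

T0:
  2·area = 46
  edge (14, 16)→(7, 15): d=(-7,-1) inclusive
  edge (7, 15)→(4, 8): d=(-3,-7) inclusive
  edge (4, 8)→(14, 16): d=(10,8) inclusive
    (0,0)@(1, 1): e=[92,0,-46] → ·  [on edge]
    (2,4)@(5, 9): e=[40,4,2] → █
    (3,4)@(7, 9): e=[42,18,-14] → ·
    (2,5)@(5, 11): e=[26,-2,22] → ·
    (3,5)@(7, 11): e=[28,12,6] → █
    (4,5)@(9, 11): e=[30,26,-10] → ·
    (3,6)@(7, 13): e=[14,6,26] → █
    (4,6)@(9, 13): e=[16,20,10] → █
    (5,6)@(11, 13): e=[18,34,-6] → ·
    (3,7)@(7, 15): e=[0,0,46] → █  [on edge]
    (5,7)@(11, 15): e=[4,28,14] → █
    (6,7)@(13, 15): e=[6,42,-2] → ·
  covered (7 px):
    · · · · · · · · · ·
    · · · · · · · · · ·
    · · · · · · · · · ·
    · · · · · · · · · ·
    · · █ · · · · · · ·
    · · · █ · · · · · ·
    · · · █ █ · · · · ·
    · · · █ █ █ · · · ·
    · · · · · · · · · ·
    · · · · · · · · · ·
T1:
  2·area = 24
  edge (12, 8)→(16, 8): d=(4,0) inclusive
  edge (16, 8)→(6, 14): d=(-10,6) inclusive
  edge (6, 14)→(12, 8): d=(6,-6) inclusive
    (9,0)@(19, 1): e=[-28,52,0] → ·  [on edge]
    (8,1)@(17, 3): e=[-20,44,0] → ·  [on edge]
    (7,2)@(15, 5): e=[-12,36,0] → ·  [on edge]
    (6,3)@(13, 7): e=[-4,28,0] → ·  [on edge]
    (5,4)@(11, 9): e=[4,20,0] → █  [on edge]
    (6,4)@(13, 9): e=[4,8,12] → █
    (7,4)@(15, 9): e=[4,-4,24] → ·
    (4,5)@(9, 11): e=[12,12,0] → █  [on edge]
    (5,5)@(11, 11): e=[12,0,12] → █  [on edge]
    (6,5)@(13, 11): e=[12,-12,24] → ·
    (3,6)@(7, 13): e=[20,4,0] → █  [on edge]
    (4,6)@(9, 13): e=[20,-8,12] → ·
    (2,7)@(5, 15): e=[28,-4,0] → ·  [on edge]
    (0,8)@(1, 17): e=[36,0,-12] → ·  [on edge]
    (1,8)@(3, 17): e=[36,-12,0] → ·  [on edge]
    (0,9)@(1, 19): e=[44,-20,0] → ·  [on edge]
  covered (5 px):
    · · · · · · · · · ·
    · · · · · · · · · ·
    · · · · · · · · · ·
    · · · · · · · · · ·
    · · · · · █ █ · · ·
    · · · · █ █ · · · ·
    · · · █ · · · · · ·
    · · · · · · · · · ·
    · · · · · · · · · ·
    · · · · · · · · · ·

Answer: [6,26,14]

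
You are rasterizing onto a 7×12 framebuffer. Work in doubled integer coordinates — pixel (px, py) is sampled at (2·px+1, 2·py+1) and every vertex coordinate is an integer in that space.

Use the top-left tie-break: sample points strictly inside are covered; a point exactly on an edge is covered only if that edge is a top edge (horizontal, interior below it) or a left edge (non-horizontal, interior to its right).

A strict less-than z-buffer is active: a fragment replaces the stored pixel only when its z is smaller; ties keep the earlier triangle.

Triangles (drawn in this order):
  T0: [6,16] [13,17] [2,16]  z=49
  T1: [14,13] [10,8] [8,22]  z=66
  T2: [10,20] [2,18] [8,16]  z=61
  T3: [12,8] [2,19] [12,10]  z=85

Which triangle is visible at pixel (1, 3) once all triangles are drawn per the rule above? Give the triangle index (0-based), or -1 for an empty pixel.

T0:
  2·area = 4
  edge (6, 16)→(13, 17): d=(7,1) right/bottom  bias=-1
  edge (13, 17)→(2, 16): d=(-11,-1) top-left  bias=+0
  edge (2, 16)→(6, 16): d=(4,0) top-left  bias=+0
    (6,8)@(13, 17): e=[0,0,4] → ·  [on edge]
  covered (0 px):
    · · · · · · ·
    · · · · · · ·
    · · · · · · ·
    · · · · · · ·
    · · · · · · ·
    · · · · · · ·
    · · · · · · ·
    · · · · · · ·
    · · · · · · ·
    · · · · · · ·
    · · · · · · ·
    · · · · · · ·
T1:
  2·area = 66  (B↔C swapped to make it positive)
  edge (14, 13)→(8, 22): d=(-6,9) right/bottom  bias=-1
  edge (8, 22)→(10, 8): d=(2,-14) top-left  bias=+0
  edge (10, 8)→(14, 13): d=(4,5) right/bottom  bias=-1
    (5,0)@(11, 1): e=[99,0,-33] → ·  [on edge]
    (5,5)@(11, 11): e=[39,20,7] → █
    (6,5)@(13, 11): e=[21,48,-3] → ·
    (5,6)@(11, 13): e=[27,24,15] → █
    (6,6)@(13, 13): e=[9,52,5] → █
    (4,7)@(9, 15): e=[33,0,33] → █  [on edge]
    (6,7)@(13, 15): e=[-3,56,13] → ·
    (4,8)@(9, 17): e=[21,4,41] → █
    (6,8)@(13, 17): e=[-15,60,21] → ·
    (4,9)@(9, 19): e=[9,8,49] → █
    (5,9)@(11, 19): e=[-9,36,39] → ·
    (4,10)@(9, 21): e=[-3,12,57] → ·
  covered (8 px):
    · · · · · · ·
    · · · · · · ·
    · · · · · · ·
    · · · · · · ·
    · · · · · · ·
    · · · · · █ ·
    · · · · · █ █
    · · · · █ █ ·
    · · · · █ █ ·
    · · · · █ · ·
    · · · · · · ·
    · · · · · · ·
T2:
  2·area = 28
  edge (10, 20)→(2, 18): d=(-8,-2) top-left  bias=+0
  edge (2, 18)→(8, 16): d=(6,-2) top-left  bias=+0
  edge (8, 16)→(10, 20): d=(2,4) right/bottom  bias=-1
    (5,7)@(11, 15): e=[42,0,-14] → ·  [on edge]
    (2,8)@(5, 17): e=[14,0,14] → █  [on edge]
    (3,8)@(7, 17): e=[18,4,6] → █
    (4,8)@(9, 17): e=[22,8,-2] → ·
    (2,9)@(5, 19): e=[-2,12,18] → ·
    (3,9)@(7, 19): e=[2,16,10] → █
    (4,9)@(9, 19): e=[6,20,2] → █
    (5,9)@(11, 19): e=[10,24,-6] → ·
    (3,10)@(7, 21): e=[-14,28,14] → ·
    (4,10)@(9, 21): e=[-10,32,6] → ·
  covered (4 px):
    · · · · · · ·
    · · · · · · ·
    · · · · · · ·
    · · · · · · ·
    · · · · · · ·
    · · · · · · ·
    · · · · · · ·
    · · · · · · ·
    · · █ █ · · ·
    · · · █ █ · ·
    · · · · · · ·
    · · · · · · ·
T3:
  2·area = 20  (B↔C swapped to make it positive)
  edge (12, 8)→(12, 10): d=(0,2) right/bottom  bias=-1
  edge (12, 10)→(2, 19): d=(-10,9) right/bottom  bias=-1
  edge (2, 19)→(12, 8): d=(10,-11) top-left  bias=+0
  covered (0 px):
    · · · · · · ·
    · · · · · · ·
    · · · · · · ·
    · · · · · · ·
    · · · · · · ·
    · · · · · · ·
    · · · · · · ·
    · · · · · · ·
    · · · · · · ·
    · · · · · · ·
    · · · · · · ·
    · · · · · · ·

Z-buffer (winner per pixel, '.' = empty):
  . . . . . . .
  . . . . . . .
  . . . . . . .
  . . . . . . .
  . . . . . . .
  . . . . . 1 .
  . . . . . 1 1
  . . . . 1 1 .
  . . 2 2 1 1 .
  . . . 2 2 . .
  . . . . . . .
  . . . . . . .

Result: -1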